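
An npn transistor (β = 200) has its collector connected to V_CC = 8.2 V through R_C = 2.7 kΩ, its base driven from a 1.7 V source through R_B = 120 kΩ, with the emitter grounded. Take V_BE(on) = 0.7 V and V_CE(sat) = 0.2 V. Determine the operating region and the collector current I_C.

Assume active. Base-emitter loop: I_B = (V_BB − V_BE)/R_B = (1.7 − 0.7)/120 = 0.00833 mA.
I_C = β·I_B = 200×0.00833 = 1.67 mA.
V_CE = V_CC − I_C·R_C = 8.2 − 1.67×2.7 = 3.7 V > V_CE(sat), so the active-region assumption holds.

active; I_C ≈ 1.7 mA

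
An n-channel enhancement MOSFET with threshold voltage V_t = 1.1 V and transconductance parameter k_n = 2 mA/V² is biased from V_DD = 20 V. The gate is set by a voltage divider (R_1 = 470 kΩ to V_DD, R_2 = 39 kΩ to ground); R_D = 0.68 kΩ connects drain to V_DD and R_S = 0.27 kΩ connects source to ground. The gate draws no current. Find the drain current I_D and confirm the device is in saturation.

I_D ≈ 0.15 mA

V_G = V_DD·R_2/(R_1+R_2) = 20×39/509 = 1.53 V.
Assume saturation: I_D = (k_n/2)(V_GS − V_t)² with V_GS = V_G − I_D·R_S = 1.53 − 0.27·I_D.
Substituting gives 0.0729·I_D² − 1.23·I_D + 0.187 = 0, with roots I_D = 0.153 or 16.8 mA.
The root I_D = 16.8 mA gives V_GS = -2.99 V ≤ V_t, so take I_D = 0.153 mA.
Then V_GS = 1.49 V and V_DS = V_DD − I_D(R_D+R_S) = 20 − 0.153×0.95 = 19.9 V.
Saturation requires V_DS ≥ V_GS − V_t = 0.391 V; 19.9 ≥ 0.391 ✓.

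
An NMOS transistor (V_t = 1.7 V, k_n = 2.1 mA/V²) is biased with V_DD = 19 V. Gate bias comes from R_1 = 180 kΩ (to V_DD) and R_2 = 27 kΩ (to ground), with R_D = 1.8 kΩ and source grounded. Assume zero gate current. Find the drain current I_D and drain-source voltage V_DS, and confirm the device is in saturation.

I_D ≈ 0.64 mA, V_DS ≈ 18 V

V_G = V_DD·R_2/(R_1+R_2) = 19×27/207 = 2.48 V. With the source grounded, V_GS = V_G = 2.48 V.
Assume saturation: I_D = (k_n/2)(V_GS − V_t)² = (2.1/2)×(2.48 − 1.7)² = 1.05×0.778² = 0.636 mA.
V_DS = V_DD − I_D·R_D = 19 − 0.636×1.8 = 17.9 V.
Saturation requires V_DS ≥ V_GS − V_t = 0.778 V; 17.9 ≥ 0.778 ✓.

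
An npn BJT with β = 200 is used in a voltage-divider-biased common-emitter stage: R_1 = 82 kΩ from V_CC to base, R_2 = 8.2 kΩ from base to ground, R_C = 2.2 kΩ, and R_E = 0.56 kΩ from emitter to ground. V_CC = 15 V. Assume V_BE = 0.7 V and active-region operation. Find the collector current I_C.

Thevenize the base divider: V_Th = V_CC·R_2/(R_1+R_2) = 15×8.2/90.2 = 1.36 V, R_Th = R_1‖R_2 = 7.45 kΩ.
Base-emitter loop: V_Th = I_B·R_Th + V_BE + (β+1)I_B·R_E, so I_B = (1.36 − 0.7) / (7.45 + 201×0.56) = 0.00553 mA.
I_C = β·I_B = 200×0.00553 = 1.11 mA, and I_E = (β+1)I_B = 1.11 mA.
V_CE = V_CC − I_C·R_C − I_E·R_E = 15 − 1.11×2.2 − 1.11×0.56 = 11.9 V.
V_CE = 11.9 V > 0.2 V confirms active-region operation.

I_C ≈ 1.1 mA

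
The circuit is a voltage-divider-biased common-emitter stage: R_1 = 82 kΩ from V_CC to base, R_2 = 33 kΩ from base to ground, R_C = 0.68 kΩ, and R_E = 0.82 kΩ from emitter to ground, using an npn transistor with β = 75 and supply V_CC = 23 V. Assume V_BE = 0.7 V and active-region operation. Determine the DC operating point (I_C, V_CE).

I_C ≈ 5.2 mA, V_CE ≈ 15 V

Thevenize the base divider: V_Th = V_CC·R_2/(R_1+R_2) = 23×33/115 = 6.6 V, R_Th = R_1‖R_2 = 23.5 kΩ.
Base-emitter loop: V_Th = I_B·R_Th + V_BE + (β+1)I_B·R_E, so I_B = (6.6 − 0.7) / (23.5 + 76×0.82) = 0.0687 mA.
I_C = β·I_B = 75×0.0687 = 5.15 mA, and I_E = (β+1)I_B = 5.22 mA.
V_CE = V_CC − I_C·R_C − I_E·R_E = 23 − 5.15×0.68 − 5.22×0.82 = 15.2 V.
V_CE = 15.2 V > 0.2 V confirms active-region operation.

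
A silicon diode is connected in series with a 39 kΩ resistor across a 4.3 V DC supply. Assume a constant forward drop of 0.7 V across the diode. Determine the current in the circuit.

KVL around the loop: 4.3 = V_D + I·R = 0.7 + I × 39 kΩ.
So I = (4.3 − 0.7) / 39 kΩ = 3.6 / 39 = 0.0923 mA.

I ≈ 0.092 mA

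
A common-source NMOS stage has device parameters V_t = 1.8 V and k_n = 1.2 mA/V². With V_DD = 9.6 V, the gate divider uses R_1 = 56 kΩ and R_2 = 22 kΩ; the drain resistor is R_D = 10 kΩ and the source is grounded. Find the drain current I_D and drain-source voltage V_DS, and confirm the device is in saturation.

I_D ≈ 0.49 mA, V_DS ≈ 4.7 V

V_G = V_DD·R_2/(R_1+R_2) = 9.6×22/78 = 2.71 V. With the source grounded, V_GS = V_G = 2.71 V.
Assume saturation: I_D = (k_n/2)(V_GS − V_t)² = (1.2/2)×(2.71 − 1.8)² = 0.6×0.908² = 0.494 mA.
V_DS = V_DD − I_D·R_D = 9.6 − 0.494×10 = 4.66 V.
Saturation requires V_DS ≥ V_GS − V_t = 0.908 V; 4.66 ≥ 0.908 ✓.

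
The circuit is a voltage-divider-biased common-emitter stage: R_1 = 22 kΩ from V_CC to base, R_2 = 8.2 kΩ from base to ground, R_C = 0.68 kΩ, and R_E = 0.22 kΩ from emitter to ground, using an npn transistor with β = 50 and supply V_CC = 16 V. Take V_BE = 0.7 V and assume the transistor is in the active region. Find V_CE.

V_CE ≈ 6.4 V

Thevenize the base divider: V_Th = V_CC·R_2/(R_1+R_2) = 16×8.2/30.2 = 4.34 V, R_Th = R_1‖R_2 = 5.97 kΩ.
Base-emitter loop: V_Th = I_B·R_Th + V_BE + (β+1)I_B·R_E, so I_B = (4.34 − 0.7) / (5.97 + 51×0.22) = 0.212 mA.
I_C = β·I_B = 50×0.212 = 10.6 mA, and I_E = (β+1)I_B = 10.8 mA.
V_CE = V_CC − I_C·R_C − I_E·R_E = 16 − 10.6×0.68 − 10.8×0.22 = 6.42 V.
V_CE = 6.42 V > 0.2 V confirms active-region operation.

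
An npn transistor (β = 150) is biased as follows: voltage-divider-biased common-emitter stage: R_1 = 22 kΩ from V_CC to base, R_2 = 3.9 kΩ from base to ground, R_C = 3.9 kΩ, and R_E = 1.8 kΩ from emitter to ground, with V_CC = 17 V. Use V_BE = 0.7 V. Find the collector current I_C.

I_C ≈ 1 mA

Thevenize the base divider: V_Th = V_CC·R_2/(R_1+R_2) = 17×3.9/25.9 = 2.56 V, R_Th = R_1‖R_2 = 3.31 kΩ.
Base-emitter loop: V_Th = I_B·R_Th + V_BE + (β+1)I_B·R_E, so I_B = (2.56 − 0.7) / (3.31 + 151×1.8) = 0.00676 mA.
I_C = β·I_B = 150×0.00676 = 1.01 mA, and I_E = (β+1)I_B = 1.02 mA.
V_CE = V_CC − I_C·R_C − I_E·R_E = 17 − 1.01×3.9 − 1.02×1.8 = 11.2 V.
V_CE = 11.2 V > 0.2 V confirms active-region operation.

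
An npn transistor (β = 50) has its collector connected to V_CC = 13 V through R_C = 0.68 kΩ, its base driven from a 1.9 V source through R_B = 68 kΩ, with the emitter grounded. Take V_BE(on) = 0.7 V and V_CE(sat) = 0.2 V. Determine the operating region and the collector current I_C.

Assume active. Base-emitter loop: I_B = (V_BB − V_BE)/R_B = (1.9 − 0.7)/68 = 0.0176 mA.
I_C = β·I_B = 50×0.0176 = 0.882 mA.
V_CE = V_CC − I_C·R_C = 13 − 0.882×0.68 = 12.4 V > V_CE(sat), so the active-region assumption holds.

active; I_C ≈ 0.88 mA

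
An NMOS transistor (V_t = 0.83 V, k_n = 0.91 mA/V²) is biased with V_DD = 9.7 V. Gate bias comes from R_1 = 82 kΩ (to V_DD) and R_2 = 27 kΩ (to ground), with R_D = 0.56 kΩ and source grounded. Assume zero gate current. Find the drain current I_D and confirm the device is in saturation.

V_G = V_DD·R_2/(R_1+R_2) = 9.7×27/109 = 2.4 V. With the source grounded, V_GS = V_G = 2.4 V.
Assume saturation: I_D = (k_n/2)(V_GS − V_t)² = (0.91/2)×(2.4 − 0.83)² = 0.455×1.57² = 1.13 mA.
V_DS = V_DD − I_D·R_D = 9.7 − 1.13×0.56 = 9.07 V.
Saturation requires V_DS ≥ V_GS − V_t = 1.57 V; 9.07 ≥ 1.57 ✓.

I_D ≈ 1.1 mA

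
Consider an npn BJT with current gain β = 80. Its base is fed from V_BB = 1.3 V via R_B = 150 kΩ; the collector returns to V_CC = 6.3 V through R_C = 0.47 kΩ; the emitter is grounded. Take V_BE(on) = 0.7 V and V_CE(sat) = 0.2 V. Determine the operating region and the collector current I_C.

active; I_C ≈ 0.32 mA

Assume active. Base-emitter loop: I_B = (V_BB − V_BE)/R_B = (1.3 − 0.7)/150 = 0.004 mA.
I_C = β·I_B = 80×0.004 = 0.32 mA.
V_CE = V_CC − I_C·R_C = 6.3 − 0.32×0.47 = 6.15 V > V_CE(sat), so the active-region assumption holds.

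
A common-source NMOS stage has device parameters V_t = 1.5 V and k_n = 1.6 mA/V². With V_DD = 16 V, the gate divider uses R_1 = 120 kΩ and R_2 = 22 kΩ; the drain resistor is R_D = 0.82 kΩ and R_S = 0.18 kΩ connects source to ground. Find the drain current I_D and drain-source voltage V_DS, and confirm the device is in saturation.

I_D ≈ 0.61 mA, V_DS ≈ 15 V

V_G = V_DD·R_2/(R_1+R_2) = 16×22/142 = 2.48 V.
Assume saturation: I_D = (k_n/2)(V_GS − V_t)² with V_GS = V_G − I_D·R_S = 2.48 − 0.18·I_D.
Substituting gives 0.0259·I_D² − 1.28·I_D + 0.767 = 0, with roots I_D = 0.605 or 48.9 mA.
The root I_D = 48.9 mA gives V_GS = -6.31 V ≤ V_t, so take I_D = 0.605 mA.
Then V_GS = 2.37 V and V_DS = V_DD − I_D(R_D+R_S) = 16 − 0.605×1 = 15.4 V.
Saturation requires V_DS ≥ V_GS − V_t = 0.87 V; 15.4 ≥ 0.87 ✓.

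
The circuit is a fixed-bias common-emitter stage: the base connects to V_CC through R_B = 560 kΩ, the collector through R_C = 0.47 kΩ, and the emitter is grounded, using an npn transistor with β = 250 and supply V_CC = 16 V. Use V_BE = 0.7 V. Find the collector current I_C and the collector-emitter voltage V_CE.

I_C ≈ 6.8 mA, V_CE ≈ 13 V

Base loop: V_CC = I_B·R_B + V_BE, so I_B = (16 − 0.7)/560 kΩ = 0.0273 mA.
In the active region I_C = β·I_B = 250 × 0.0273 = 6.83 mA.
Collector loop: V_CE = V_CC − I_C·R_C = 16 − 6.83×0.47 = 12.8 V.
Since V_CE = 12.8 V > V_CE(sat) ≈ 0.2 V, the transistor is in the active region as assumed.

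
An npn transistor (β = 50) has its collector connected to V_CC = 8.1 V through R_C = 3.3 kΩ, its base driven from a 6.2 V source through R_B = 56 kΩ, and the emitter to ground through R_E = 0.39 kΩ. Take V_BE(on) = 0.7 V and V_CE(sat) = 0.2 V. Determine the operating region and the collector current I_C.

saturation; I_C ≈ 2.1 mA

Assume active: I_B = (6.2 − 0.7)/(56 + 51×0.39) = 0.0725 mA, I_C = β·I_B = 3.62 mA.
Then V_CE = 8.1 − 3.62×3.3 − 3.7×0.39 = -5.3 V < 0.2 V — the active assumption fails.
Re-solve with V_CE = 0.2 V. KCL at the emitter: V_E/R_E = (V_BB−0.7−V_E)/R_B + (V_CC−0.2−V_E)/R_C, giving V_E = 0.864 V.
I_C = (V_CC − 0.2 − V_E)/R_C = (7.9 − 0.864)/3.3 = 2.13 mA.
Check: I_B = (5.5 − 0.864)/56 = 0.0828 mA, and β·I_B = 4.14 mA > I_C, confirming saturation.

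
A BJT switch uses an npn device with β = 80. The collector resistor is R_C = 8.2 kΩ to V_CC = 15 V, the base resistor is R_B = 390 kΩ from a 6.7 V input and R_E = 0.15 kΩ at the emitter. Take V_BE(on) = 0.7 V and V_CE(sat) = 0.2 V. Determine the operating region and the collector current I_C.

Assume active. Base-emitter loop: I_B = (V_BB − V_BE)/(R_B + (β+1)R_E) = (6.7 − 0.7)/(390 + 81×0.15) = 0.0149 mA.
I_C = β·I_B = 80×0.0149 = 1.19 mA.
V_CE = V_CC − I_C·R_C − I_E·R_E = 15 − 1.19×8.2 − 1.21×0.15 = 5.03 V > V_CE(sat), so the active-region assumption holds.

active; I_C ≈ 1.2 mA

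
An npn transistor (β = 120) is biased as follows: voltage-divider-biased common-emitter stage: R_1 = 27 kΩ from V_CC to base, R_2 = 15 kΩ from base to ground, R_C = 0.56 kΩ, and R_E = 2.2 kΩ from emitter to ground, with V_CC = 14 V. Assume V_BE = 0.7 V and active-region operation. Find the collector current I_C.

Thevenize the base divider: V_Th = V_CC·R_2/(R_1+R_2) = 14×15/42 = 5 V, R_Th = R_1‖R_2 = 9.64 kΩ.
Base-emitter loop: V_Th = I_B·R_Th + V_BE + (β+1)I_B·R_E, so I_B = (5 − 0.7) / (9.64 + 121×2.2) = 0.0156 mA.
I_C = β·I_B = 120×0.0156 = 1.87 mA, and I_E = (β+1)I_B = 1.89 mA.
V_CE = V_CC − I_C·R_C − I_E·R_E = 14 − 1.87×0.56 − 1.89×2.2 = 8.8 V.
V_CE = 8.8 V > 0.2 V confirms active-region operation.

I_C ≈ 1.9 mA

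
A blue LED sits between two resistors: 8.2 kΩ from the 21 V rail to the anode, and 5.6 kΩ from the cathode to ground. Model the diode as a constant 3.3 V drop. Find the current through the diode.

I ≈ 1.3 mA

The two resistors are in series with the diode, so KVL gives 21 = I·8.2 + 3.3 + I·5.6.
I = (21 − 3.3) / (8.2 + 5.6) kΩ = 17.7 / 13.8 = 1.28 mA.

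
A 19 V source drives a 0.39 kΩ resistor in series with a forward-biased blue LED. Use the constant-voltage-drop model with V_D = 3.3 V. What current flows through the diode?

KVL around the loop: 19 = V_D + I·R = 3.3 + I × 0.39 kΩ.
So I = (19 − 3.3) / 0.39 kΩ = 15.7 / 0.39 = 40.3 mA.

I ≈ 40 mA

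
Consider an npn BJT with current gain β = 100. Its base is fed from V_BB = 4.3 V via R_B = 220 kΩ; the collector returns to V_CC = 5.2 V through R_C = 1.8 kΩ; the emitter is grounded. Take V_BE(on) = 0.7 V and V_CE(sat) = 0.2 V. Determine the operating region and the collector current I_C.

active; I_C ≈ 1.6 mA

Assume active. Base-emitter loop: I_B = (V_BB − V_BE)/R_B = (4.3 − 0.7)/220 = 0.0164 mA.
I_C = β·I_B = 100×0.0164 = 1.64 mA.
V_CE = V_CC − I_C·R_C = 5.2 − 1.64×1.8 = 2.25 V > V_CE(sat), so the active-region assumption holds.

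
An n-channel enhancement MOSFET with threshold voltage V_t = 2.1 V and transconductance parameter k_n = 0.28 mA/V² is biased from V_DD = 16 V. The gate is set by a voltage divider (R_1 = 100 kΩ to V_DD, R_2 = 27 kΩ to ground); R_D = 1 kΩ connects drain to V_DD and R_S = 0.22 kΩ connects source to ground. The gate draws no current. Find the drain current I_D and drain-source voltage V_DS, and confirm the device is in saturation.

V_G = V_DD·R_2/(R_1+R_2) = 16×27/127 = 3.4 V.
Assume saturation: I_D = (k_n/2)(V_GS − V_t)² with V_GS = V_G − I_D·R_S = 3.4 − 0.22·I_D.
Substituting gives 0.00678·I_D² − 1.08·I_D + 0.237 = 0, with roots I_D = 0.22 or 159 mA.
The root I_D = 159 mA gives V_GS = -31.6 V ≤ V_t, so take I_D = 0.22 mA.
Then V_GS = 3.35 V and V_DS = V_DD − I_D(R_D+R_S) = 16 − 0.22×1.22 = 15.7 V.
Saturation requires V_DS ≥ V_GS − V_t = 1.25 V; 15.7 ≥ 1.25 ✓.

I_D ≈ 0.22 mA, V_DS ≈ 16 V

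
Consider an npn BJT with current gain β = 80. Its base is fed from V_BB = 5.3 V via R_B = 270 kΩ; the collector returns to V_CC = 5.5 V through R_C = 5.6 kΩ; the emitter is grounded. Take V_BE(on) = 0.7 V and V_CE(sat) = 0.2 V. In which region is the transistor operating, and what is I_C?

Assume active: I_B = (5.3 − 0.7)/270 = 0.017 mA, giving I_C = β·I_B = 1.36 mA.
But then V_CE = 5.5 − 1.36×5.6 = -2.13 V < V_CE(sat) = 0.2 V — impossible in the active region.
So the transistor is saturated. With V_CE = 0.2 V, I_C = (V_CC − 0.2)/R_C = 5.3/5.6 = 0.946 mA.
Check: β·I_B = 1.36 mA > I_C = 0.946 mA, confirming saturation.

saturation; I_C ≈ 0.95 mA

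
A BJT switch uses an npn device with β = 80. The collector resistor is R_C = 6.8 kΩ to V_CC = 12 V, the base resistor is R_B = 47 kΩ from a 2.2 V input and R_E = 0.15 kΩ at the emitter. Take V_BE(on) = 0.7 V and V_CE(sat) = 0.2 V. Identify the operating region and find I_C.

Assume active: I_B = (2.2 − 0.7)/(47 + 81×0.15) = 0.0254 mA, I_C = β·I_B = 2.03 mA.
Then V_CE = 12 − 2.03×6.8 − 2.05×0.15 = -2.1 V < 0.2 V — the active assumption fails.
Re-solve with V_CE = 0.2 V. KCL at the emitter: V_E/R_E = (V_BB−0.7−V_E)/R_B + (V_CC−0.2−V_E)/R_C, giving V_E = 0.259 V.
I_C = (V_CC − 0.2 − V_E)/R_C = (11.8 − 0.259)/6.8 = 1.7 mA.
Check: I_B = (1.5 − 0.259)/47 = 0.0264 mA, and β·I_B = 2.11 mA > I_C, confirming saturation.

saturation; I_C ≈ 1.7 mA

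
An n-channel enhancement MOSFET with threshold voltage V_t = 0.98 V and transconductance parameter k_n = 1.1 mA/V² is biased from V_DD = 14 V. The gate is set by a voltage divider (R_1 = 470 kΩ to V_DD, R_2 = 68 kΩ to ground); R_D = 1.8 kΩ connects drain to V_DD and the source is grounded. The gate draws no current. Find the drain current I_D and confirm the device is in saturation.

I_D ≈ 0.34 mA

V_G = V_DD·R_2/(R_1+R_2) = 14×68/538 = 1.77 V. With the source grounded, V_GS = V_G = 1.77 V.
Assume saturation: I_D = (k_n/2)(V_GS − V_t)² = (1.1/2)×(1.77 − 0.98)² = 0.55×0.79² = 0.343 mA.
V_DS = V_DD − I_D·R_D = 14 − 0.343×1.8 = 13.4 V.
Saturation requires V_DS ≥ V_GS − V_t = 0.79 V; 13.4 ≥ 0.79 ✓.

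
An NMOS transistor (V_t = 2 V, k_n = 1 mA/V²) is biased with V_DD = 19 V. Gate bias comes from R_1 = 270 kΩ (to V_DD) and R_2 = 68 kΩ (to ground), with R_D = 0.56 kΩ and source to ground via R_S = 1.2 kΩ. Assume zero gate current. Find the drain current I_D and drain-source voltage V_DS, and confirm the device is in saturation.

V_G = V_DD·R_2/(R_1+R_2) = 19×68/338 = 3.82 V.
Assume saturation: I_D = (k_n/2)(V_GS − V_t)² with V_GS = V_G − I_D·R_S = 3.82 − 1.2·I_D.
Substituting gives 0.72·I_D² − 3.19·I_D + 1.66 = 0, with roots I_D = 0.603 or 3.82 mA.
The root I_D = 3.82 mA gives V_GS = -0.765 V ≤ V_t, so take I_D = 0.603 mA.
Then V_GS = 3.1 V and V_DS = V_DD − I_D(R_D+R_S) = 19 − 0.603×1.76 = 17.9 V.
Saturation requires V_DS ≥ V_GS − V_t = 1.1 V; 17.9 ≥ 1.1 ✓.

I_D ≈ 0.6 mA, V_DS ≈ 18 V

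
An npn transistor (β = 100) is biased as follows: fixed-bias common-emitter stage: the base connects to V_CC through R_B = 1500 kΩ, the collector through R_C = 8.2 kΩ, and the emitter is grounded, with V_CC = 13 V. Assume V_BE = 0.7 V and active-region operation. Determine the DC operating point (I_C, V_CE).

Base loop: V_CC = I_B·R_B + V_BE, so I_B = (13 − 0.7)/1500 kΩ = 0.0082 mA.
In the active region I_C = β·I_B = 100 × 0.0082 = 0.82 mA.
Collector loop: V_CE = V_CC − I_C·R_C = 13 − 0.82×8.2 = 6.28 V.
Since V_CE = 6.28 V > V_CE(sat) ≈ 0.2 V, the transistor is in the active region as assumed.

I_C ≈ 0.82 mA, V_CE ≈ 6.3 V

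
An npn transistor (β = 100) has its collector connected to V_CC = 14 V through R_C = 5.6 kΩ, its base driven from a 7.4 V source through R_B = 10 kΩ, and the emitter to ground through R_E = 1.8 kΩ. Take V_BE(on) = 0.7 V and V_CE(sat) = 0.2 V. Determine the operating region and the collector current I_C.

Assume active: I_B = (7.4 − 0.7)/(10 + 101×1.8) = 0.0349 mA, I_C = β·I_B = 3.49 mA.
Then V_CE = 14 − 3.49×5.6 − 3.53×1.8 = -11.9 V < 0.2 V — the active assumption fails.
Re-solve with V_CE = 0.2 V. KCL at the emitter: V_E/R_E = (V_BB−0.7−V_E)/R_B + (V_CC−0.2−V_E)/R_C, giving V_E = 3.76 V.
I_C = (V_CC − 0.2 − V_E)/R_C = (13.8 − 3.76)/5.6 = 1.79 mA.
Check: I_B = (6.7 − 3.76)/10 = 0.294 mA, and β·I_B = 29.4 mA > I_C, confirming saturation.

saturation; I_C ≈ 1.8 mA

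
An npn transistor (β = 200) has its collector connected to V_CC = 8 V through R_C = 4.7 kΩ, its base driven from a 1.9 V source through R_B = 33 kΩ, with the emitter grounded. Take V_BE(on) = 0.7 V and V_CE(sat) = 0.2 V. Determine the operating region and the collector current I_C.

saturation; I_C ≈ 1.7 mA

Assume active: I_B = (1.9 − 0.7)/33 = 0.0364 mA, giving I_C = β·I_B = 7.27 mA.
But then V_CE = 8 − 7.27×4.7 = -26.2 V < V_CE(sat) = 0.2 V — impossible in the active region.
So the transistor is saturated. With V_CE = 0.2 V, I_C = (V_CC − 0.2)/R_C = 7.8/4.7 = 1.66 mA.
Check: β·I_B = 7.27 mA > I_C = 1.66 mA, confirming saturation.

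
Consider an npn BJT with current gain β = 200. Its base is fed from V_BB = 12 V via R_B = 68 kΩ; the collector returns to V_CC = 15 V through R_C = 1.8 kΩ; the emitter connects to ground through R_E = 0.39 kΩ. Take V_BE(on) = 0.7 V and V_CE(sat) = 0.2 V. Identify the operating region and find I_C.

Assume active: I_B = (12 − 0.7)/(68 + 201×0.39) = 0.0772 mA, I_C = β·I_B = 15.4 mA.
Then V_CE = 15 − 15.4×1.8 − 15.5×0.39 = -18.8 V < 0.2 V — the active assumption fails.
Re-solve with V_CE = 0.2 V. KCL at the emitter: V_E/R_E = (V_BB−0.7−V_E)/R_B + (V_CC−0.2−V_E)/R_C, giving V_E = 2.68 V.
I_C = (V_CC − 0.2 − V_E)/R_C = (14.8 − 2.68)/1.8 = 6.74 mA.
Check: I_B = (11.3 − 2.68)/68 = 0.127 mA, and β·I_B = 25.4 mA > I_C, confirming saturation.

saturation; I_C ≈ 6.7 mA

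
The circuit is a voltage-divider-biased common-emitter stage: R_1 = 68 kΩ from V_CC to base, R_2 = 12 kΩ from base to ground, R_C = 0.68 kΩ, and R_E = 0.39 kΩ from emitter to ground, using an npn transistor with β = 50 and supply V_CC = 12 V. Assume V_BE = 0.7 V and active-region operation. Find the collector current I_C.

Thevenize the base divider: V_Th = V_CC·R_2/(R_1+R_2) = 12×12/80 = 1.8 V, R_Th = R_1‖R_2 = 10.2 kΩ.
Base-emitter loop: V_Th = I_B·R_Th + V_BE + (β+1)I_B·R_E, so I_B = (1.8 − 0.7) / (10.2 + 51×0.39) = 0.0366 mA.
I_C = β·I_B = 50×0.0366 = 1.83 mA, and I_E = (β+1)I_B = 1.86 mA.
V_CE = V_CC − I_C·R_C − I_E·R_E = 12 − 1.83×0.68 − 1.86×0.39 = 10 V.
V_CE = 10 V > 0.2 V confirms active-region operation.

I_C ≈ 1.8 mA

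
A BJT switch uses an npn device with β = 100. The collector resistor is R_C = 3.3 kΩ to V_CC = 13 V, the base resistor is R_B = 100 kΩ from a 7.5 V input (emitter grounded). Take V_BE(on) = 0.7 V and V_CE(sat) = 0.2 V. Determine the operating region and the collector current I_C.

Assume active: I_B = (7.5 − 0.7)/100 = 0.068 mA, giving I_C = β·I_B = 6.8 mA.
But then V_CE = 13 − 6.8×3.3 = -9.44 V < V_CE(sat) = 0.2 V — impossible in the active region.
So the transistor is saturated. With V_CE = 0.2 V, I_C = (V_CC − 0.2)/R_C = 12.8/3.3 = 3.88 mA.
Check: β·I_B = 6.8 mA > I_C = 3.88 mA, confirming saturation.

saturation; I_C ≈ 3.9 mA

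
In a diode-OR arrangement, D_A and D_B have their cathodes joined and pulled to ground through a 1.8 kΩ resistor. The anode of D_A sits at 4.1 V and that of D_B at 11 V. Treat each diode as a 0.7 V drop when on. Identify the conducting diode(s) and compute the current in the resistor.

Assume both conduct. Then node N would need to be at both 4.1−0.7 = 3.4 V and 11−0.7 = 10.3 V, which is impossible.
Assume only D_B conducts: V_N = 11 − 0.7 = 10.3 V, so I_R = 10.3/1.8 = 5.72 mA.
Check D_A: its anode-to-cathode voltage is 4.1 − 10.3 = -6.2 V < 0.7 V, so it is off. The assumption is consistent.

Only D_B conducts; I_R ≈ 5.7 mA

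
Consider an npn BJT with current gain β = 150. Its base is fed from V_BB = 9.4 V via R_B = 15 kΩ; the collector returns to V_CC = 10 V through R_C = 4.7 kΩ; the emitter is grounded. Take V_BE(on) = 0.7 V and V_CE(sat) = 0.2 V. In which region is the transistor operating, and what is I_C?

Assume active: I_B = (9.4 − 0.7)/15 = 0.58 mA, giving I_C = β·I_B = 87 mA.
But then V_CE = 10 − 87×4.7 = -399 V < V_CE(sat) = 0.2 V — impossible in the active region.
So the transistor is saturated. With V_CE = 0.2 V, I_C = (V_CC − 0.2)/R_C = 9.8/4.7 = 2.09 mA.
Check: β·I_B = 87 mA > I_C = 2.09 mA, confirming saturation.

saturation; I_C ≈ 2.1 mA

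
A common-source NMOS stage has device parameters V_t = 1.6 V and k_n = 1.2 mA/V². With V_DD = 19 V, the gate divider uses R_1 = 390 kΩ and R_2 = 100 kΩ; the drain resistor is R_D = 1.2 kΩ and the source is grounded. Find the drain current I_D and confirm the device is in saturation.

V_G = V_DD·R_2/(R_1+R_2) = 19×100/490 = 3.88 V. With the source grounded, V_GS = V_G = 3.88 V.
Assume saturation: I_D = (k_n/2)(V_GS − V_t)² = (1.2/2)×(3.88 − 1.6)² = 0.6×2.28² = 3.11 mA.
V_DS = V_DD − I_D·R_D = 19 − 3.11×1.2 = 15.3 V.
Saturation requires V_DS ≥ V_GS − V_t = 2.28 V; 15.3 ≥ 2.28 ✓.

I_D ≈ 3.1 mA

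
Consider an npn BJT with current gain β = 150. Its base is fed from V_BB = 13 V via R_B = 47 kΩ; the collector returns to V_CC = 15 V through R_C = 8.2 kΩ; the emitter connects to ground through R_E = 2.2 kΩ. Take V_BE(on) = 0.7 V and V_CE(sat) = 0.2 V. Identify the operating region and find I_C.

saturation; I_C ≈ 1.4 mA

Assume active: I_B = (13 − 0.7)/(47 + 151×2.2) = 0.0324 mA, I_C = β·I_B = 4.87 mA.
Then V_CE = 15 − 4.87×8.2 − 4.9×2.2 = -35.7 V < 0.2 V — the active assumption fails.
Re-solve with V_CE = 0.2 V. KCL at the emitter: V_E/R_E = (V_BB−0.7−V_E)/R_B + (V_CC−0.2−V_E)/R_C, giving V_E = 3.46 V.
I_C = (V_CC − 0.2 − V_E)/R_C = (14.8 − 3.46)/8.2 = 1.38 mA.
Check: I_B = (12.3 − 3.46)/47 = 0.188 mA, and β·I_B = 28.2 mA > I_C, confirming saturation.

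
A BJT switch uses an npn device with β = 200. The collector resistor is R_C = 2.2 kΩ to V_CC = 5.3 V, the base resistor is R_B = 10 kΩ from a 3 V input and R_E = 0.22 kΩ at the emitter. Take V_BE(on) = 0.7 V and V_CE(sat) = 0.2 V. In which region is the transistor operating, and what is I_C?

Assume active: I_B = (3 − 0.7)/(10 + 201×0.22) = 0.0424 mA, I_C = β·I_B = 8.48 mA.
Then V_CE = 5.3 − 8.48×2.2 − 8.53×0.22 = -15.2 V < 0.2 V — the active assumption fails.
Re-solve with V_CE = 0.2 V. KCL at the emitter: V_E/R_E = (V_BB−0.7−V_E)/R_B + (V_CC−0.2−V_E)/R_C, giving V_E = 0.5 V.
I_C = (V_CC − 0.2 − V_E)/R_C = (5.1 − 0.5)/2.2 = 2.09 mA.
Check: I_B = (2.3 − 0.5)/10 = 0.18 mA, and β·I_B = 36 mA > I_C, confirming saturation.

saturation; I_C ≈ 2.1 mA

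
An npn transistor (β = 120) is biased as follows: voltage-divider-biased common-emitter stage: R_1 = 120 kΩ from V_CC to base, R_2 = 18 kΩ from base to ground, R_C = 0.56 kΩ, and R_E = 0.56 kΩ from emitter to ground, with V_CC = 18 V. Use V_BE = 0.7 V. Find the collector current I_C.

Thevenize the base divider: V_Th = V_CC·R_2/(R_1+R_2) = 18×18/138 = 2.35 V, R_Th = R_1‖R_2 = 15.7 kΩ.
Base-emitter loop: V_Th = I_B·R_Th + V_BE + (β+1)I_B·R_E, so I_B = (2.35 − 0.7) / (15.7 + 121×0.56) = 0.0198 mA.
I_C = β·I_B = 120×0.0198 = 2.37 mA, and I_E = (β+1)I_B = 2.39 mA.
V_CE = V_CC − I_C·R_C − I_E·R_E = 18 − 2.37×0.56 − 2.39×0.56 = 15.3 V.
V_CE = 15.3 V > 0.2 V confirms active-region operation.

I_C ≈ 2.4 mA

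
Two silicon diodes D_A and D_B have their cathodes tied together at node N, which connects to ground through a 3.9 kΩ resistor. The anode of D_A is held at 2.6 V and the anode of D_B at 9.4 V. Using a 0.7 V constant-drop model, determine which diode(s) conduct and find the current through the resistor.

Assume both conduct. Then node N would need to be at both 2.6−0.7 = 1.9 V and 9.4−0.7 = 8.7 V, which is impossible.
Assume only D_B conducts: V_N = 9.4 − 0.7 = 8.7 V, so I_R = 8.7/3.9 = 2.23 mA.
Check D_A: its anode-to-cathode voltage is 2.6 − 8.7 = -6.1 V < 0.7 V, so it is off. The assumption is consistent.

Only D_B conducts; I_R ≈ 2.2 mA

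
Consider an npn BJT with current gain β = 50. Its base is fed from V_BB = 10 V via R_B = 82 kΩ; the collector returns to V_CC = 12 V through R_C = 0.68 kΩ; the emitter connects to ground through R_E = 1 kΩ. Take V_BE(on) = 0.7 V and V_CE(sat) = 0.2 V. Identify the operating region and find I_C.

Assume active. Base-emitter loop: I_B = (V_BB − V_BE)/(R_B + (β+1)R_E) = (10 − 0.7)/(82 + 51×1) = 0.0699 mA.
I_C = β·I_B = 50×0.0699 = 3.5 mA.
V_CE = V_CC − I_C·R_C − I_E·R_E = 12 − 3.5×0.68 − 3.57×1 = 6.06 V > V_CE(sat), so the active-region assumption holds.

active; I_C ≈ 3.5 mA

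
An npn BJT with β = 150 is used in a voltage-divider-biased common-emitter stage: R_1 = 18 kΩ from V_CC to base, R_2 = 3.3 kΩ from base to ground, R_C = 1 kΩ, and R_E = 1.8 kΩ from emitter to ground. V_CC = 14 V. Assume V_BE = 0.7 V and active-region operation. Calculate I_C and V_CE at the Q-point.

Thevenize the base divider: V_Th = V_CC·R_2/(R_1+R_2) = 14×3.3/21.3 = 2.17 V, R_Th = R_1‖R_2 = 2.79 kΩ.
Base-emitter loop: V_Th = I_B·R_Th + V_BE + (β+1)I_B·R_E, so I_B = (2.17 − 0.7) / (2.79 + 151×1.8) = 0.00535 mA.
I_C = β·I_B = 150×0.00535 = 0.802 mA, and I_E = (β+1)I_B = 0.808 mA.
V_CE = V_CC − I_C·R_C − I_E·R_E = 14 − 0.802×1 − 0.808×1.8 = 11.7 V.
V_CE = 11.7 V > 0.2 V confirms active-region operation.

I_C ≈ 0.8 mA, V_CE ≈ 12 V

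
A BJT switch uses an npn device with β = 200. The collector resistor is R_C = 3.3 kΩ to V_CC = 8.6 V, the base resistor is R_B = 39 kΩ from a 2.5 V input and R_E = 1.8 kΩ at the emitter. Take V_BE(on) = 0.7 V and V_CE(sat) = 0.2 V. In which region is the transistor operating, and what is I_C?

active; I_C ≈ 0.9 mA

Assume active. Base-emitter loop: I_B = (V_BB − V_BE)/(R_B + (β+1)R_E) = (2.5 − 0.7)/(39 + 201×1.8) = 0.00449 mA.
I_C = β·I_B = 200×0.00449 = 0.898 mA.
V_CE = V_CC − I_C·R_C − I_E·R_E = 8.6 − 0.898×3.3 − 0.903×1.8 = 4.01 V > V_CE(sat), so the active-region assumption holds.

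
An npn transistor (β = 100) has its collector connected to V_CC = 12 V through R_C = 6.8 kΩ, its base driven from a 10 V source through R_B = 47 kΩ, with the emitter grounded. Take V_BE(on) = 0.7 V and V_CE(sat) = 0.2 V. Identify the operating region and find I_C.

Assume active: I_B = (10 − 0.7)/47 = 0.198 mA, giving I_C = β·I_B = 19.8 mA.
But then V_CE = 12 − 19.8×6.8 = -123 V < V_CE(sat) = 0.2 V — impossible in the active region.
So the transistor is saturated. With V_CE = 0.2 V, I_C = (V_CC − 0.2)/R_C = 11.8/6.8 = 1.74 mA.
Check: β·I_B = 19.8 mA > I_C = 1.74 mA, confirming saturation.

saturation; I_C ≈ 1.7 mA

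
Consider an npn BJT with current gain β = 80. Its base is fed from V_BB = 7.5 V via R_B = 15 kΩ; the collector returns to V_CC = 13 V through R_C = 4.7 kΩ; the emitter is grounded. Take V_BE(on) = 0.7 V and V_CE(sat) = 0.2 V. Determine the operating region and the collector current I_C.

saturation; I_C ≈ 2.7 mA

Assume active: I_B = (7.5 − 0.7)/15 = 0.453 mA, giving I_C = β·I_B = 36.3 mA.
But then V_CE = 13 − 36.3×4.7 = -157 V < V_CE(sat) = 0.2 V — impossible in the active region.
So the transistor is saturated. With V_CE = 0.2 V, I_C = (V_CC − 0.2)/R_C = 12.8/4.7 = 2.72 mA.
Check: β·I_B = 36.3 mA > I_C = 2.72 mA, confirming saturation.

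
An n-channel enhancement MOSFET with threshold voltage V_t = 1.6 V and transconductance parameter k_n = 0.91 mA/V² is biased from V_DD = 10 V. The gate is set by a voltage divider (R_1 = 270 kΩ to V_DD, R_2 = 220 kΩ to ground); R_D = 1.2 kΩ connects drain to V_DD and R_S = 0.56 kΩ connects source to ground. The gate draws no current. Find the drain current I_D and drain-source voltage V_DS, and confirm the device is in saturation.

V_G = V_DD·R_2/(R_1+R_2) = 10×220/490 = 4.49 V.
Assume saturation: I_D = (k_n/2)(V_GS − V_t)² with V_GS = V_G − I_D·R_S = 4.49 − 0.56·I_D.
Substituting gives 0.143·I_D² − 2.47·I_D + 3.8 = 0, with roots I_D = 1.7 or 15.6 mA.
The root I_D = 15.6 mA gives V_GS = -4.26 V ≤ V_t, so take I_D = 1.7 mA.
Then V_GS = 3.54 V and V_DS = V_DD − I_D(R_D+R_S) = 10 − 1.7×1.76 = 7 V.
Saturation requires V_DS ≥ V_GS − V_t = 1.94 V; 7 ≥ 1.94 ✓.

I_D ≈ 1.7 mA, V_DS ≈ 7 V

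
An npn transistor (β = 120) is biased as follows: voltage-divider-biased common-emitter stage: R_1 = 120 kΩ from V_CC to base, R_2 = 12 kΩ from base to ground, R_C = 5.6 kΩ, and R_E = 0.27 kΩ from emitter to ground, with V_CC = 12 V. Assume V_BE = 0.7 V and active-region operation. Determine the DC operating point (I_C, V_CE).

I_C ≈ 1.1 mA, V_CE ≈ 5.7 V

Thevenize the base divider: V_Th = V_CC·R_2/(R_1+R_2) = 12×12/132 = 1.09 V, R_Th = R_1‖R_2 = 10.9 kΩ.
Base-emitter loop: V_Th = I_B·R_Th + V_BE + (β+1)I_B·R_E, so I_B = (1.09 − 0.7) / (10.9 + 121×0.27) = 0.00897 mA.
I_C = β·I_B = 120×0.00897 = 1.08 mA, and I_E = (β+1)I_B = 1.09 mA.
V_CE = V_CC − I_C·R_C − I_E·R_E = 12 − 1.08×5.6 − 1.09×0.27 = 5.68 V.
V_CE = 5.68 V > 0.2 V confirms active-region operation.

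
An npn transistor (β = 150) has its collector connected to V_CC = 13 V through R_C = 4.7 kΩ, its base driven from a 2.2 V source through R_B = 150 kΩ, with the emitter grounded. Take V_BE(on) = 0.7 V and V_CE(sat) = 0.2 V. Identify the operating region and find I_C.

active; I_C ≈ 1.5 mA

Assume active. Base-emitter loop: I_B = (V_BB − V_BE)/R_B = (2.2 − 0.7)/150 = 0.01 mA.
I_C = β·I_B = 150×0.01 = 1.5 mA.
V_CE = V_CC − I_C·R_C = 13 − 1.5×4.7 = 5.95 V > V_CE(sat), so the active-region assumption holds.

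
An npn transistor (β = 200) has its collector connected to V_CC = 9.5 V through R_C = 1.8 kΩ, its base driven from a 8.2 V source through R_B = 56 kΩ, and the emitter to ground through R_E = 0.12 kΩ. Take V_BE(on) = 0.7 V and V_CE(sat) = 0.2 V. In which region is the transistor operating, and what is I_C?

saturation; I_C ≈ 4.8 mA

Assume active: I_B = (8.2 − 0.7)/(56 + 201×0.12) = 0.0936 mA, I_C = β·I_B = 18.7 mA.
Then V_CE = 9.5 − 18.7×1.8 − 18.8×0.12 = -26.5 V < 0.2 V — the active assumption fails.
Re-solve with V_CE = 0.2 V. KCL at the emitter: V_E/R_E = (V_BB−0.7−V_E)/R_B + (V_CC−0.2−V_E)/R_C, giving V_E = 0.595 V.
I_C = (V_CC − 0.2 − V_E)/R_C = (9.3 − 0.595)/1.8 = 4.84 mA.
Check: I_B = (7.5 − 0.595)/56 = 0.123 mA, and β·I_B = 24.7 mA > I_C, confirming saturation.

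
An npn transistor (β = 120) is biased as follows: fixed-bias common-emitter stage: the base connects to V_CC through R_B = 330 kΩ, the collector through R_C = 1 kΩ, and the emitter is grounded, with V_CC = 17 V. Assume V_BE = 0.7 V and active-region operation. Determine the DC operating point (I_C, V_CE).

I_C ≈ 5.9 mA, V_CE ≈ 11 V

Base loop: V_CC = I_B·R_B + V_BE, so I_B = (17 − 0.7)/330 kΩ = 0.0494 mA.
In the active region I_C = β·I_B = 120 × 0.0494 = 5.93 mA.
Collector loop: V_CE = V_CC − I_C·R_C = 17 − 5.93×1 = 11.1 V.
Since V_CE = 11.1 V > V_CE(sat) ≈ 0.2 V, the transistor is in the active region as assumed.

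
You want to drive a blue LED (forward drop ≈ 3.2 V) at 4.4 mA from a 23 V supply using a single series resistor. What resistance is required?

R ≈ 4.5 kΩ

The resistor drops V_S − V_D = 23 − 3.2 = 19.8 V at 4.4 mA.
R = 19.8 V / 4.4 mA = 4.5 kΩ.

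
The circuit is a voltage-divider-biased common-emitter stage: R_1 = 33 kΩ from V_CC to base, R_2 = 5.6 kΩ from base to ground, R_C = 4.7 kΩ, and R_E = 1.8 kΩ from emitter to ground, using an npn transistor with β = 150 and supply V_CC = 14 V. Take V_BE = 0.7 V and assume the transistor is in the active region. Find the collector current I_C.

Thevenize the base divider: V_Th = V_CC·R_2/(R_1+R_2) = 14×5.6/38.6 = 2.03 V, R_Th = R_1‖R_2 = 4.79 kΩ.
Base-emitter loop: V_Th = I_B·R_Th + V_BE + (β+1)I_B·R_E, so I_B = (2.03 − 0.7) / (4.79 + 151×1.8) = 0.00481 mA.
I_C = β·I_B = 150×0.00481 = 0.722 mA, and I_E = (β+1)I_B = 0.727 mA.
V_CE = V_CC − I_C·R_C − I_E·R_E = 14 − 0.722×4.7 − 0.727×1.8 = 9.3 V.
V_CE = 9.3 V > 0.2 V confirms active-region operation.

I_C ≈ 0.72 mA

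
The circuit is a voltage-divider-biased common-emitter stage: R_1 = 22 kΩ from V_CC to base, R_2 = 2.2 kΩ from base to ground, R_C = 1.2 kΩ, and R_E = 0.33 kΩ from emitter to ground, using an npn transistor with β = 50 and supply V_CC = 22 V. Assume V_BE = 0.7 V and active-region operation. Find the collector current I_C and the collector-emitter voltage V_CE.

Thevenize the base divider: V_Th = V_CC·R_2/(R_1+R_2) = 22×2.2/24.2 = 2 V, R_Th = R_1‖R_2 = 2 kΩ.
Base-emitter loop: V_Th = I_B·R_Th + V_BE + (β+1)I_B·R_E, so I_B = (2 − 0.7) / (2 + 51×0.33) = 0.069 mA.
I_C = β·I_B = 50×0.069 = 3.45 mA, and I_E = (β+1)I_B = 3.52 mA.
V_CE = V_CC − I_C·R_C − I_E·R_E = 22 − 3.45×1.2 − 3.52×0.33 = 16.7 V.
V_CE = 16.7 V > 0.2 V confirms active-region operation.

I_C ≈ 3.5 mA, V_CE ≈ 17 V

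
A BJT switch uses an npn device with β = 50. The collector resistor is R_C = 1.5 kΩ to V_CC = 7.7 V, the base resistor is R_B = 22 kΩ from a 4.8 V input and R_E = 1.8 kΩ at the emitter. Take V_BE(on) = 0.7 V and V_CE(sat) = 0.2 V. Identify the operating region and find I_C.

active; I_C ≈ 1.8 mA

Assume active. Base-emitter loop: I_B = (V_BB − V_BE)/(R_B + (β+1)R_E) = (4.8 − 0.7)/(22 + 51×1.8) = 0.036 mA.
I_C = β·I_B = 50×0.036 = 1.8 mA.
V_CE = V_CC − I_C·R_C − I_E·R_E = 7.7 − 1.8×1.5 − 1.84×1.8 = 1.69 V > V_CE(sat), so the active-region assumption holds.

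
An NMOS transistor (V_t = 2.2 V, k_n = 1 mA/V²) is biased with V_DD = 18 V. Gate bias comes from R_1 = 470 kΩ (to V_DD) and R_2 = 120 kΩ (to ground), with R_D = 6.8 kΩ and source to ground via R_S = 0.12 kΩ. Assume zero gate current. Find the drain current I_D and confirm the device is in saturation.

V_G = V_DD·R_2/(R_1+R_2) = 18×120/590 = 3.66 V.
Assume saturation: I_D = (k_n/2)(V_GS − V_t)² with V_GS = V_G − I_D·R_S = 3.66 − 0.12·I_D.
Substituting gives 0.0072·I_D² − 1.18·I_D + 1.07 = 0, with roots I_D = 0.913 or 162 mA.
The root I_D = 162 mA gives V_GS = -15.8 V ≤ V_t, so take I_D = 0.913 mA.
Then V_GS = 3.55 V and V_DS = V_DD − I_D(R_D+R_S) = 18 − 0.913×6.92 = 11.7 V.
Saturation requires V_DS ≥ V_GS − V_t = 1.35 V; 11.7 ≥ 1.35 ✓.

I_D ≈ 0.91 mA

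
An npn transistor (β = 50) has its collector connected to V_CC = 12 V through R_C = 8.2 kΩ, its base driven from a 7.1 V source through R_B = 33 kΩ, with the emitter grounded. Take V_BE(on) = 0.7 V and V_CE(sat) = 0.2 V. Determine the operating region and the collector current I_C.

saturation; I_C ≈ 1.4 mA

Assume active: I_B = (7.1 − 0.7)/33 = 0.194 mA, giving I_C = β·I_B = 9.7 mA.
But then V_CE = 12 − 9.7×8.2 = -67.5 V < V_CE(sat) = 0.2 V — impossible in the active region.
So the transistor is saturated. With V_CE = 0.2 V, I_C = (V_CC − 0.2)/R_C = 11.8/8.2 = 1.44 mA.
Check: β·I_B = 9.7 mA > I_C = 1.44 mA, confirming saturation.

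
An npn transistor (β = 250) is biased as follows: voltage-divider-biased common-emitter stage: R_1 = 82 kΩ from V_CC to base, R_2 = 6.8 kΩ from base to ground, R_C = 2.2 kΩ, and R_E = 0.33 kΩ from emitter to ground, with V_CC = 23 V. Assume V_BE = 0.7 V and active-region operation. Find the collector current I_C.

Thevenize the base divider: V_Th = V_CC·R_2/(R_1+R_2) = 23×6.8/88.8 = 1.76 V, R_Th = R_1‖R_2 = 6.28 kΩ.
Base-emitter loop: V_Th = I_B·R_Th + V_BE + (β+1)I_B·R_E, so I_B = (1.76 − 0.7) / (6.28 + 251×0.33) = 0.0119 mA.
I_C = β·I_B = 250×0.0119 = 2.98 mA, and I_E = (β+1)I_B = 2.99 mA.
V_CE = V_CC − I_C·R_C − I_E·R_E = 23 − 2.98×2.2 − 2.99×0.33 = 15.5 V.
V_CE = 15.5 V > 0.2 V confirms active-region operation.

I_C ≈ 3 mA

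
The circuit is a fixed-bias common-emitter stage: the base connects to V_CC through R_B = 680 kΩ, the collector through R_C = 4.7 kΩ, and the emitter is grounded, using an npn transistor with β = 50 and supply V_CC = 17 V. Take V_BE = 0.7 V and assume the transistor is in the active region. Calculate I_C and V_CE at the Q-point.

Base loop: V_CC = I_B·R_B + V_BE, so I_B = (17 − 0.7)/680 kΩ = 0.024 mA.
In the active region I_C = β·I_B = 50 × 0.024 = 1.2 mA.
Collector loop: V_CE = V_CC − I_C·R_C = 17 − 1.2×4.7 = 11.4 V.
Since V_CE = 11.4 V > V_CE(sat) ≈ 0.2 V, the transistor is in the active region as assumed.

I_C ≈ 1.2 mA, V_CE ≈ 11 V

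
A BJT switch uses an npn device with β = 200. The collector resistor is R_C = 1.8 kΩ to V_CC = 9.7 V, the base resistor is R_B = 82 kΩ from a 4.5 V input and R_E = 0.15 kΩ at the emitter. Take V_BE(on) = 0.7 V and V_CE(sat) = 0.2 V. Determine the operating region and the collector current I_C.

saturation; I_C ≈ 4.9 mA

Assume active: I_B = (4.5 − 0.7)/(82 + 201×0.15) = 0.0339 mA, I_C = β·I_B = 6.78 mA.
Then V_CE = 9.7 − 6.78×1.8 − 6.81×0.15 = -3.52 V < 0.2 V — the active assumption fails.
Re-solve with V_CE = 0.2 V. KCL at the emitter: V_E/R_E = (V_BB−0.7−V_E)/R_B + (V_CC−0.2−V_E)/R_C, giving V_E = 0.736 V.
I_C = (V_CC − 0.2 − V_E)/R_C = (9.5 − 0.736)/1.8 = 4.87 mA.
Check: I_B = (3.8 − 0.736)/82 = 0.0374 mA, and β·I_B = 7.47 mA > I_C, confirming saturation.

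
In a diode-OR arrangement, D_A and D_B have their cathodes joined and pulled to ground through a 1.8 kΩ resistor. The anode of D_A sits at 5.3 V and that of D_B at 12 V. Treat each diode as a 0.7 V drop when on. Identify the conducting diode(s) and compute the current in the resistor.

Assume both conduct. Then node N would need to be at both 5.3−0.7 = 4.6 V and 12−0.7 = 11.3 V, which is impossible.
Assume only D_B conducts: V_N = 12 − 0.7 = 11.3 V, so I_R = 11.3/1.8 = 6.28 mA.
Check D_A: its anode-to-cathode voltage is 5.3 − 11.3 = -6 V < 0.7 V, so it is off. The assumption is consistent.

Only D_B conducts; I_R ≈ 6.3 mA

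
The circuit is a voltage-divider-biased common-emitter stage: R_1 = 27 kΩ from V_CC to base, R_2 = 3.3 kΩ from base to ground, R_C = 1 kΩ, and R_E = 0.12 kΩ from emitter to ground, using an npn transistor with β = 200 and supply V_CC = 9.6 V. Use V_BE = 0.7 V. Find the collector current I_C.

I_C ≈ 2.6 mA

Thevenize the base divider: V_Th = V_CC·R_2/(R_1+R_2) = 9.6×3.3/30.3 = 1.05 V, R_Th = R_1‖R_2 = 2.94 kΩ.
Base-emitter loop: V_Th = I_B·R_Th + V_BE + (β+1)I_B·R_E, so I_B = (1.05 − 0.7) / (2.94 + 201×0.12) = 0.0128 mA.
I_C = β·I_B = 200×0.0128 = 2.55 mA, and I_E = (β+1)I_B = 2.57 mA.
V_CE = V_CC − I_C·R_C − I_E·R_E = 9.6 − 2.55×1 − 2.57×0.12 = 6.74 V.
V_CE = 6.74 V > 0.2 V confirms active-region operation.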